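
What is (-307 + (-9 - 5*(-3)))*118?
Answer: -35518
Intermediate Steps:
(-307 + (-9 - 5*(-3)))*118 = (-307 + (-9 + 15))*118 = (-307 + 6)*118 = -301*118 = -35518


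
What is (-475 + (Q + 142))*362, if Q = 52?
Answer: -101722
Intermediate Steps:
(-475 + (Q + 142))*362 = (-475 + (52 + 142))*362 = (-475 + 194)*362 = -281*362 = -101722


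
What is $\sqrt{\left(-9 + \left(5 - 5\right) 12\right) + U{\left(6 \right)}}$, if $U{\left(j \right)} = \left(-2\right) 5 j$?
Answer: $i \sqrt{69} \approx 8.3066 i$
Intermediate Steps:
$U{\left(j \right)} = - 10 j$
$\sqrt{\left(-9 + \left(5 - 5\right) 12\right) + U{\left(6 \right)}} = \sqrt{\left(-9 + \left(5 - 5\right) 12\right) - 60} = \sqrt{\left(-9 + 0 \cdot 12\right) - 60} = \sqrt{\left(-9 + 0\right) - 60} = \sqrt{-9 - 60} = \sqrt{-69} = i \sqrt{69}$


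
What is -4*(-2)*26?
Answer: 208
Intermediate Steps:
-4*(-2)*26 = -2*(-4)*26 = 8*26 = 208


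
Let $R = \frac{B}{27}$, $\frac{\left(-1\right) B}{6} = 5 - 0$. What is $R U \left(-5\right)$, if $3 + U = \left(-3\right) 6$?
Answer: $- \frac{350}{3} \approx -116.67$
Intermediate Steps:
$B = -30$ ($B = - 6 \left(5 - 0\right) = - 6 \left(5 + 0\right) = \left(-6\right) 5 = -30$)
$R = - \frac{10}{9}$ ($R = - \frac{30}{27} = \left(-30\right) \frac{1}{27} = - \frac{10}{9} \approx -1.1111$)
$U = -21$ ($U = -3 - 18 = -21$)
$R U \left(-5\right) = \left(- \frac{10}{9}\right) \left(-21\right) \left(-5\right) = \frac{70}{3} \left(-5\right) = - \frac{350}{3}$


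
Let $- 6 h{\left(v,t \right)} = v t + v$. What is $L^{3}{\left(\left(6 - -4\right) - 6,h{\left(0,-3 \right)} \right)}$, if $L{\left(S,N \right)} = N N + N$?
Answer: $0$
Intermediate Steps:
$h{\left(v,t \right)} = - \frac{v}{6} - \frac{t v}{6}$ ($h{\left(v,t \right)} = - \frac{v t + v}{6} = - \frac{t v + v}{6} = - \frac{v + t v}{6} = - \frac{v}{6} - \frac{t v}{6}$)
$L{\left(S,N \right)} = N + N^{2}$ ($L{\left(S,N \right)} = N^{2} + N = N + N^{2}$)
$L^{3}{\left(\left(6 - -4\right) - 6,h{\left(0,-3 \right)} \right)} = \left(\left(- \frac{1}{6}\right) 0 \left(1 - 3\right) \left(1 - 0 \left(1 - 3\right)\right)\right)^{3} = \left(\left(- \frac{1}{6}\right) 0 \left(-2\right) \left(1 - 0 \left(-2\right)\right)\right)^{3} = \left(0 \left(1 + 0\right)\right)^{3} = \left(0 \cdot 1\right)^{3} = 0^{3} = 0$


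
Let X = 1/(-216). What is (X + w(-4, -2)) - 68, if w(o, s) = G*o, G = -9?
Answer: -6913/216 ≈ -32.005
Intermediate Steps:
w(o, s) = -9*o
X = -1/216 ≈ -0.0046296
(X + w(-4, -2)) - 68 = (-1/216 - 9*(-4)) - 68 = (-1/216 + 36) - 68 = 7775/216 - 68 = -6913/216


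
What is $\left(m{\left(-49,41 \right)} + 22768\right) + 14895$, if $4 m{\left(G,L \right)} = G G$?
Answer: $\frac{153053}{4} \approx 38263.0$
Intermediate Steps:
$m{\left(G,L \right)} = \frac{G^{2}}{4}$ ($m{\left(G,L \right)} = \frac{G G}{4} = \frac{G^{2}}{4}$)
$\left(m{\left(-49,41 \right)} + 22768\right) + 14895 = \left(\frac{\left(-49\right)^{2}}{4} + 22768\right) + 14895 = \left(\frac{1}{4} \cdot 2401 + 22768\right) + 14895 = \left(\frac{2401}{4} + 22768\right) + 14895 = \frac{93473}{4} + 14895 = \frac{153053}{4}$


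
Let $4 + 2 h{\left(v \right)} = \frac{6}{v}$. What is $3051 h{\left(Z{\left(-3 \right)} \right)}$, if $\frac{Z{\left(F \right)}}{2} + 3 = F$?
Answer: $- \frac{27459}{4} \approx -6864.8$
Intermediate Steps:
$Z{\left(F \right)} = -6 + 2 F$
$h{\left(v \right)} = -2 + \frac{3}{v}$ ($h{\left(v \right)} = -2 + \frac{6 \frac{1}{v}}{2} = -2 + \frac{3}{v}$)
$3051 h{\left(Z{\left(-3 \right)} \right)} = 3051 \left(-2 + \frac{3}{-6 + 2 \left(-3\right)}\right) = 3051 \left(-2 + \frac{3}{-6 - 6}\right) = 3051 \left(-2 + \frac{3}{-12}\right) = 3051 \left(-2 + 3 \left(- \frac{1}{12}\right)\right) = 3051 \left(-2 - \frac{1}{4}\right) = 3051 \left(- \frac{9}{4}\right) = - \frac{27459}{4}$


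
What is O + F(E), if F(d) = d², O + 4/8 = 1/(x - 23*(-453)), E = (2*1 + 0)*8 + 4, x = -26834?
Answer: 13115583/32830 ≈ 399.50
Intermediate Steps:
E = 20 (E = (2 + 0)*8 + 4 = 2*8 + 4 = 16 + 4 = 20)
O = -16417/32830 (O = -½ + 1/(-26834 - 23*(-453)) = -½ + 1/(-26834 + 10419) = -½ + 1/(-16415) = -½ - 1/16415 = -16417/32830 ≈ -0.50006)
O + F(E) = -16417/32830 + 20² = -16417/32830 + 400 = 13115583/32830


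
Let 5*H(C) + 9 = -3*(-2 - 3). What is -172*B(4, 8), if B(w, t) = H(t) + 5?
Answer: -5332/5 ≈ -1066.4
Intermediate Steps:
H(C) = 6/5 (H(C) = -9/5 + (-3*(-2 - 3))/5 = -9/5 + (-3*(-5))/5 = -9/5 + (⅕)*15 = -9/5 + 3 = 6/5)
B(w, t) = 31/5 (B(w, t) = 6/5 + 5 = 31/5)
-172*B(4, 8) = -172*31/5 = -5332/5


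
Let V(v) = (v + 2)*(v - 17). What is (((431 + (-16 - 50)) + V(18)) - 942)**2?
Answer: 310249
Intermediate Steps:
V(v) = (-17 + v)*(2 + v) (V(v) = (2 + v)*(-17 + v) = (-17 + v)*(2 + v))
(((431 + (-16 - 50)) + V(18)) - 942)**2 = (((431 + (-16 - 50)) + (-34 + 18**2 - 15*18)) - 942)**2 = (((431 - 66) + (-34 + 324 - 270)) - 942)**2 = ((365 + 20) - 942)**2 = (385 - 942)**2 = (-557)**2 = 310249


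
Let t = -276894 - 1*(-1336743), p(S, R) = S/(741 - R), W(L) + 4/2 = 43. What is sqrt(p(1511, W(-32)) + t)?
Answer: sqrt(5193270677)/70 ≈ 1029.5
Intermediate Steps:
W(L) = 41 (W(L) = -2 + 43 = 41)
t = 1059849 (t = -276894 + 1336743 = 1059849)
sqrt(p(1511, W(-32)) + t) = sqrt(-1*1511/(-741 + 41) + 1059849) = sqrt(-1*1511/(-700) + 1059849) = sqrt(-1*1511*(-1/700) + 1059849) = sqrt(1511/700 + 1059849) = sqrt(741895811/700) = sqrt(5193270677)/70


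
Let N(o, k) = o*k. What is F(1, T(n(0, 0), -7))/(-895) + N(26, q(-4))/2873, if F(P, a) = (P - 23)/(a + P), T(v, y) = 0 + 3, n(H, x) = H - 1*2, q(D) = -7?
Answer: -22629/395590 ≈ -0.057203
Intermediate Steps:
N(o, k) = k*o
n(H, x) = -2 + H (n(H, x) = H - 2 = -2 + H)
T(v, y) = 3
F(P, a) = (-23 + P)/(P + a)
F(1, T(n(0, 0), -7))/(-895) + N(26, q(-4))/2873 = ((-23 + 1)/(1 + 3))/(-895) - 7*26/2873 = (-22/4)*(-1/895) - 182*1/2873 = ((1/4)*(-22))*(-1/895) - 14/221 = -11/2*(-1/895) - 14/221 = 11/1790 - 14/221 = -22629/395590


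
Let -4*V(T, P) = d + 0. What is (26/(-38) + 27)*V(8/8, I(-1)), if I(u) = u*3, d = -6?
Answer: 750/19 ≈ 39.474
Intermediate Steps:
I(u) = 3*u
V(T, P) = 3/2 (V(T, P) = -(-6 + 0)/4 = -¼*(-6) = 3/2)
(26/(-38) + 27)*V(8/8, I(-1)) = (26/(-38) + 27)*(3/2) = (26*(-1/38) + 27)*(3/2) = (-13/19 + 27)*(3/2) = (500/19)*(3/2) = 750/19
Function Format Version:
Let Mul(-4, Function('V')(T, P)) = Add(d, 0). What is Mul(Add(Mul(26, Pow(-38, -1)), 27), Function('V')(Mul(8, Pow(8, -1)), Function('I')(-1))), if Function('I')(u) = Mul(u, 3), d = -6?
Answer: Rational(750, 19) ≈ 39.474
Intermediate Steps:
Function('I')(u) = Mul(3, u)
Function('V')(T, P) = Rational(3, 2) (Function('V')(T, P) = Mul(Rational(-1, 4), Add(-6, 0)) = Mul(Rational(-1, 4), -6) = Rational(3, 2))
Mul(Add(Mul(26, Pow(-38, -1)), 27), Function('V')(Mul(8, Pow(8, -1)), Function('I')(-1))) = Mul(Add(Mul(26, Pow(-38, -1)), 27), Rational(3, 2)) = Mul(Add(Mul(26, Rational(-1, 38)), 27), Rational(3, 2)) = Mul(Add(Rational(-13, 19), 27), Rational(3, 2)) = Mul(Rational(500, 19), Rational(3, 2)) = Rational(750, 19)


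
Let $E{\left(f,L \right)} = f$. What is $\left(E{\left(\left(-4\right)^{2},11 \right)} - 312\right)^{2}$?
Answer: $87616$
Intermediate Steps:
$\left(E{\left(\left(-4\right)^{2},11 \right)} - 312\right)^{2} = \left(\left(-4\right)^{2} - 312\right)^{2} = \left(16 - 312\right)^{2} = \left(-296\right)^{2} = 87616$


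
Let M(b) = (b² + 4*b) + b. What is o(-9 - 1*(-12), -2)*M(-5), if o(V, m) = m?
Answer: 0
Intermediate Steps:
M(b) = b² + 5*b
o(-9 - 1*(-12), -2)*M(-5) = -(-10)*(5 - 5) = -(-10)*0 = -2*0 = 0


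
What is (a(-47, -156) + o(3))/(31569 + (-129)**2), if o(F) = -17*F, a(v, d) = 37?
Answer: -7/24105 ≈ -0.00029040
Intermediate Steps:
(a(-47, -156) + o(3))/(31569 + (-129)**2) = (37 - 17*3)/(31569 + (-129)**2) = (37 - 51)/(31569 + 16641) = -14/48210 = -14*1/48210 = -7/24105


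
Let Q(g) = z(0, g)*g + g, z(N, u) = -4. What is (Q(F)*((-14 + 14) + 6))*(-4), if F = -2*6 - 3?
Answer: -1080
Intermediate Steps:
F = -15 (F = -12 - 3 = -15)
Q(g) = -3*g (Q(g) = -4*g + g = -3*g)
(Q(F)*((-14 + 14) + 6))*(-4) = ((-3*(-15))*((-14 + 14) + 6))*(-4) = (45*(0 + 6))*(-4) = (45*6)*(-4) = 270*(-4) = -1080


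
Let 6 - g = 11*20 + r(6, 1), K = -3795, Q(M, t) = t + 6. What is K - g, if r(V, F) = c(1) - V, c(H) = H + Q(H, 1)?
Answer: -3579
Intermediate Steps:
Q(M, t) = 6 + t
c(H) = 7 + H (c(H) = H + (6 + 1) = H + 7 = 7 + H)
r(V, F) = 8 - V (r(V, F) = (7 + 1) - V = 8 - V)
g = -216 (g = 6 - (11*20 + (8 - 1*6)) = 6 - (220 + (8 - 6)) = 6 - (220 + 2) = 6 - 1*222 = 6 - 222 = -216)
K - g = -3795 - 1*(-216) = -3795 + 216 = -3579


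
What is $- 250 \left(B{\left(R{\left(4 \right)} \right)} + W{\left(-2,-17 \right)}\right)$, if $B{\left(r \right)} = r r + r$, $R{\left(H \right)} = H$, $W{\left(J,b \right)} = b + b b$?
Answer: $-73000$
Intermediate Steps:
$W{\left(J,b \right)} = b + b^{2}$
$B{\left(r \right)} = r + r^{2}$ ($B{\left(r \right)} = r^{2} + r = r + r^{2}$)
$- 250 \left(B{\left(R{\left(4 \right)} \right)} + W{\left(-2,-17 \right)}\right) = - 250 \left(4 \left(1 + 4\right) - 17 \left(1 - 17\right)\right) = - 250 \left(4 \cdot 5 - -272\right) = - 250 \left(20 + 272\right) = \left(-250\right) 292 = -73000$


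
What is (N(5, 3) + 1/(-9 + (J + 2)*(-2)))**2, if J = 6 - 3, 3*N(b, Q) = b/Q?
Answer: 7396/29241 ≈ 0.25293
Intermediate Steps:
N(b, Q) = b/(3*Q) (N(b, Q) = (b/Q)/3 = b/(3*Q))
J = 3
(N(5, 3) + 1/(-9 + (J + 2)*(-2)))**2 = ((1/3)*5/3 + 1/(-9 + (3 + 2)*(-2)))**2 = ((1/3)*5*(1/3) + 1/(-9 + 5*(-2)))**2 = (5/9 + 1/(-9 - 10))**2 = (5/9 + 1/(-19))**2 = (5/9 - 1/19)**2 = (86/171)**2 = 7396/29241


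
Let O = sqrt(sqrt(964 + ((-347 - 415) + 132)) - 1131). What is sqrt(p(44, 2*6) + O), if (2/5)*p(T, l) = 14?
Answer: sqrt(35 + I*sqrt(1131 - sqrt(334))) ≈ 6.4556 + 2.5836*I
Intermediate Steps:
p(T, l) = 35 (p(T, l) = (5/2)*14 = 35)
O = sqrt(-1131 + sqrt(334)) (O = sqrt(sqrt(964 + (-762 + 132)) - 1131) = sqrt(sqrt(964 - 630) - 1131) = sqrt(sqrt(334) - 1131) = sqrt(-1131 + sqrt(334)) ≈ 33.358*I)
sqrt(p(44, 2*6) + O) = sqrt(35 + sqrt(-1131 + sqrt(334)))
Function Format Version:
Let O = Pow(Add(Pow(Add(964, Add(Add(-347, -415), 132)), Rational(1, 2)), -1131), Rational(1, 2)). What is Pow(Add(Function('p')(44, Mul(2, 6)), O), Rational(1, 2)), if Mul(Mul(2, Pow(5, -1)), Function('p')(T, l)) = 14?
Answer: Pow(Add(35, Mul(I, Pow(Add(1131, Mul(-1, Pow(334, Rational(1, 2)))), Rational(1, 2)))), Rational(1, 2)) ≈ Add(6.4556, Mul(2.5836, I))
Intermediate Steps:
Function('p')(T, l) = 35 (Function('p')(T, l) = Mul(Rational(5, 2), 14) = 35)
O = Pow(Add(-1131, Pow(334, Rational(1, 2))), Rational(1, 2)) (O = Pow(Add(Pow(Add(964, Add(-762, 132)), Rational(1, 2)), -1131), Rational(1, 2)) = Pow(Add(Pow(Add(964, -630), Rational(1, 2)), -1131), Rational(1, 2)) = Pow(Add(Pow(334, Rational(1, 2)), -1131), Rational(1, 2)) = Pow(Add(-1131, Pow(334, Rational(1, 2))), Rational(1, 2)) ≈ Mul(33.358, I))
Pow(Add(Function('p')(44, Mul(2, 6)), O), Rational(1, 2)) = Pow(Add(35, Pow(Add(-1131, Pow(334, Rational(1, 2))), Rational(1, 2))), Rational(1, 2))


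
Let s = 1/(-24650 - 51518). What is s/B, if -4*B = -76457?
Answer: -1/1455894194 ≈ -6.8686e-10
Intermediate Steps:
B = 76457/4 (B = -¼*(-76457) = 76457/4 ≈ 19114.)
s = -1/76168 (s = 1/(-76168) = -1/76168 ≈ -1.3129e-5)
s/B = -1/(76168*76457/4) = -1/76168*4/76457 = -1/1455894194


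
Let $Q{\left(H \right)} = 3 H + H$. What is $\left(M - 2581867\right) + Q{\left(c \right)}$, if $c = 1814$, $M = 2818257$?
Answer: $243646$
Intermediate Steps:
$Q{\left(H \right)} = 4 H$
$\left(M - 2581867\right) + Q{\left(c \right)} = \left(2818257 - 2581867\right) + 4 \cdot 1814 = 236390 + 7256 = 243646$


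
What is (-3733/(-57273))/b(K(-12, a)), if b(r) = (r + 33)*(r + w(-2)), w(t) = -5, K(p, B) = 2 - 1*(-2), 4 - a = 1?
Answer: -3733/2119101 ≈ -0.0017616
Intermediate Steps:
a = 3 (a = 4 - 1*1 = 4 - 1 = 3)
K(p, B) = 4 (K(p, B) = 2 + 2 = 4)
b(r) = (-5 + r)*(33 + r) (b(r) = (r + 33)*(r - 5) = (33 + r)*(-5 + r) = (-5 + r)*(33 + r))
(-3733/(-57273))/b(K(-12, a)) = (-3733/(-57273))/(-165 + 4**2 + 28*4) = (-3733*(-1/57273))/(-165 + 16 + 112) = (3733/57273)/(-37) = (3733/57273)*(-1/37) = -3733/2119101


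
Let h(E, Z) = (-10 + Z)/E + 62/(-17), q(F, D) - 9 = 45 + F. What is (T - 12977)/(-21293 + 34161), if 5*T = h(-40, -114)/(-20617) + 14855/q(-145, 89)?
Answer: -20746810808637/20520920656600 ≈ -1.0110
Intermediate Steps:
q(F, D) = 54 + F (q(F, D) = 9 + (45 + F) = 54 + F)
h(E, Z) = -62/17 + (-10 + Z)/E (h(E, Z) = (-10 + Z)/E + 62*(-1/17) = (-10 + Z)/E - 62/17 = -62/17 + (-10 + Z)/E)
T = -52065132487/1594724950 (T = (((-10 - 114 - 62/17*(-40))/(-40))/(-20617) + 14855/(54 - 145))/5 = (-(-10 - 114 + 2480/17)/40*(-1/20617) + 14855/(-91))/5 = (-1/40*372/17*(-1/20617) + 14855*(-1/91))/5 = (-93/170*(-1/20617) - 14855/91)/5 = (93/3504890 - 14855/91)/5 = (⅕)*(-52065132487/318944990) = -52065132487/1594724950 ≈ -32.648)
(T - 12977)/(-21293 + 34161) = (-52065132487/1594724950 - 12977)/(-21293 + 34161) = -20746810808637/1594724950/12868 = -20746810808637/1594724950*1/12868 = -20746810808637/20520920656600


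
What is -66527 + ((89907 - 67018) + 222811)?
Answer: 179173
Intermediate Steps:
-66527 + ((89907 - 67018) + 222811) = -66527 + (22889 + 222811) = -66527 + 245700 = 179173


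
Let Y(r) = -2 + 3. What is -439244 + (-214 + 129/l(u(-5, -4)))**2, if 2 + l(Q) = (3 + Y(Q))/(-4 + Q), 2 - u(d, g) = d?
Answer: -1092751/4 ≈ -2.7319e+5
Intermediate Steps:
u(d, g) = 2 - d
Y(r) = 1
l(Q) = -2 + 4/(-4 + Q) (l(Q) = -2 + (3 + 1)/(-4 + Q) = -2 + 4/(-4 + Q))
-439244 + (-214 + 129/l(u(-5, -4)))**2 = -439244 + (-214 + 129/((2*(6 - (2 - 1*(-5)))/(-4 + (2 - 1*(-5))))))**2 = -439244 + (-214 + 129/((2*(6 - (2 + 5))/(-4 + (2 + 5)))))**2 = -439244 + (-214 + 129/((2*(6 - 1*7)/(-4 + 7))))**2 = -439244 + (-214 + 129/((2*(6 - 7)/3)))**2 = -439244 + (-214 + 129/((2*(1/3)*(-1))))**2 = -439244 + (-214 + 129/(-2/3))**2 = -439244 + (-214 + 129*(-3/2))**2 = -439244 + (-214 - 387/2)**2 = -439244 + (-815/2)**2 = -439244 + 664225/4 = -1092751/4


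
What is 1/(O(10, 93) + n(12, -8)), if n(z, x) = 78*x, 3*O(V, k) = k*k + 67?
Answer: 3/6844 ≈ 0.00043834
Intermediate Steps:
O(V, k) = 67/3 + k²/3 (O(V, k) = (k*k + 67)/3 = (k² + 67)/3 = (67 + k²)/3 = 67/3 + k²/3)
1/(O(10, 93) + n(12, -8)) = 1/((67/3 + (⅓)*93²) + 78*(-8)) = 1/((67/3 + (⅓)*8649) - 624) = 1/((67/3 + 2883) - 624) = 1/(8716/3 - 624) = 1/(6844/3) = 3/6844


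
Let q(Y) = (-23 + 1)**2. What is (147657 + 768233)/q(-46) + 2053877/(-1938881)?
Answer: 126771974473/67029886 ≈ 1891.3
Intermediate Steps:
q(Y) = 484 (q(Y) = (-22)**2 = 484)
(147657 + 768233)/q(-46) + 2053877/(-1938881) = (147657 + 768233)/484 + 2053877/(-1938881) = 915890*(1/484) + 2053877*(-1/1938881) = 457945/242 - 293411/276983 = 126771974473/67029886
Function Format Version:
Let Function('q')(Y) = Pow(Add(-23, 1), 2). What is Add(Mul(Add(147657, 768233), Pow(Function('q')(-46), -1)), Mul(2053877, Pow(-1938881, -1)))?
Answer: Rational(126771974473, 67029886) ≈ 1891.3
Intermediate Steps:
Function('q')(Y) = 484 (Function('q')(Y) = Pow(-22, 2) = 484)
Add(Mul(Add(147657, 768233), Pow(Function('q')(-46), -1)), Mul(2053877, Pow(-1938881, -1))) = Add(Mul(Add(147657, 768233), Pow(484, -1)), Mul(2053877, Pow(-1938881, -1))) = Add(Mul(915890, Rational(1, 484)), Mul(2053877, Rational(-1, 1938881))) = Add(Rational(457945, 242), Rational(-293411, 276983)) = Rational(126771974473, 67029886)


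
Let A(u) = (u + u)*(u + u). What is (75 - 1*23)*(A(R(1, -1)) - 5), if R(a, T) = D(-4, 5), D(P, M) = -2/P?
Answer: -208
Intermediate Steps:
R(a, T) = ½ (R(a, T) = -2/(-4) = -2*(-¼) = ½)
A(u) = 4*u² (A(u) = (2*u)*(2*u) = 4*u²)
(75 - 1*23)*(A(R(1, -1)) - 5) = (75 - 1*23)*(4*(½)² - 5) = (75 - 23)*(4*(¼) - 5) = 52*(1 - 5) = 52*(-4) = -208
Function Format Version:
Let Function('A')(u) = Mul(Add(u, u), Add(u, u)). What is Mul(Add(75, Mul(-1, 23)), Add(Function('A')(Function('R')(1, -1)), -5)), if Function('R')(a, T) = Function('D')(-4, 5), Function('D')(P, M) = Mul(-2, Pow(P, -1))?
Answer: -208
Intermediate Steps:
Function('R')(a, T) = Rational(1, 2) (Function('R')(a, T) = Mul(-2, Pow(-4, -1)) = Mul(-2, Rational(-1, 4)) = Rational(1, 2))
Function('A')(u) = Mul(4, Pow(u, 2)) (Function('A')(u) = Mul(Mul(2, u), Mul(2, u)) = Mul(4, Pow(u, 2)))
Mul(Add(75, Mul(-1, 23)), Add(Function('A')(Function('R')(1, -1)), -5)) = Mul(Add(75, Mul(-1, 23)), Add(Mul(4, Pow(Rational(1, 2), 2)), -5)) = Mul(Add(75, -23), Add(Mul(4, Rational(1, 4)), -5)) = Mul(52, Add(1, -5)) = Mul(52, -4) = -208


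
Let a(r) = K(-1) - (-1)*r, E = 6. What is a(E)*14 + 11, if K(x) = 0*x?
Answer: 95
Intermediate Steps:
K(x) = 0
a(r) = r (a(r) = 0 - (-1)*r = 0 + r = r)
a(E)*14 + 11 = 6*14 + 11 = 84 + 11 = 95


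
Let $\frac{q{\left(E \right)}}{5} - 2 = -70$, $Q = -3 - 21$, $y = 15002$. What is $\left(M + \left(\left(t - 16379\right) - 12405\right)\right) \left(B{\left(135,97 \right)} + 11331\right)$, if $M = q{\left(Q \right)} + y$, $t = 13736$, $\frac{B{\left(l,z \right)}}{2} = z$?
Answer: $-4448650$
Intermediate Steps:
$Q = -24$ ($Q = -3 - 21 = -24$)
$q{\left(E \right)} = -340$ ($q{\left(E \right)} = 10 + 5 \left(-70\right) = 10 - 350 = -340$)
$B{\left(l,z \right)} = 2 z$
$M = 14662$ ($M = -340 + 15002 = 14662$)
$\left(M + \left(\left(t - 16379\right) - 12405\right)\right) \left(B{\left(135,97 \right)} + 11331\right) = \left(14662 + \left(\left(13736 - 16379\right) - 12405\right)\right) \left(2 \cdot 97 + 11331\right) = \left(14662 - 15048\right) \left(194 + 11331\right) = \left(14662 - 15048\right) 11525 = \left(-386\right) 11525 = -4448650$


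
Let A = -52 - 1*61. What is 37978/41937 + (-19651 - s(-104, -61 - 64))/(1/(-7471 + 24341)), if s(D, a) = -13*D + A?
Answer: -14779198461122/41937 ≈ -3.5241e+8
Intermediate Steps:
A = -113 (A = -52 - 61 = -113)
s(D, a) = -113 - 13*D (s(D, a) = -13*D - 113 = -113 - 13*D)
37978/41937 + (-19651 - s(-104, -61 - 64))/(1/(-7471 + 24341)) = 37978/41937 + (-19651 - (-113 - 13*(-104)))/(1/(-7471 + 24341)) = 37978*(1/41937) + (-19651 - (-113 + 1352))/(1/16870) = 37978/41937 + (-19651 - 1*1239)/(1/16870) = 37978/41937 + (-19651 - 1239)*16870 = 37978/41937 - 20890*16870 = 37978/41937 - 352414300 = -14779198461122/41937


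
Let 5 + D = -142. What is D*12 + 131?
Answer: -1633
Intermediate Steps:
D = -147 (D = -5 - 142 = -147)
D*12 + 131 = -147*12 + 131 = -1764 + 131 = -1633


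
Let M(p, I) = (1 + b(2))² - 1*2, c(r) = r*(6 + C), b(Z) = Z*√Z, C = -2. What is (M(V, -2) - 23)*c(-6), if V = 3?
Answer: 384 - 96*√2 ≈ 248.24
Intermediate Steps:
b(Z) = Z^(3/2)
c(r) = 4*r (c(r) = r*(6 - 2) = r*4 = 4*r)
M(p, I) = -2 + (1 + 2*√2)² (M(p, I) = (1 + 2^(3/2))² - 1*2 = (1 + 2*√2)² - 2 = -2 + (1 + 2*√2)²)
(M(V, -2) - 23)*c(-6) = ((7 + 4*√2) - 23)*(4*(-6)) = (-16 + 4*√2)*(-24) = 384 - 96*√2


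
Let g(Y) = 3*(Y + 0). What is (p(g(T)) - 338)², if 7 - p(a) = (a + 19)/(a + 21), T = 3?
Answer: 24790441/225 ≈ 1.1018e+5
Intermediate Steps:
g(Y) = 3*Y
p(a) = 7 - (19 + a)/(21 + a) (p(a) = 7 - (a + 19)/(a + 21) = 7 - (19 + a)/(21 + a))
(p(g(T)) - 338)² = (2*(64 + 3*(3*3))/(21 + 3*3) - 338)² = (2*(64 + 3*9)/(21 + 9) - 338)² = (2*(64 + 27)/30 - 338)² = (2*(1/30)*91 - 338)² = (91/15 - 338)² = (-4979/15)² = 24790441/225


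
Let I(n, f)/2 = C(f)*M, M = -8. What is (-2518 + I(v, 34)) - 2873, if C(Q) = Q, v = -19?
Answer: -5935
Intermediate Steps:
I(n, f) = -16*f (I(n, f) = 2*(f*(-8)) = 2*(-8*f) = -16*f)
(-2518 + I(v, 34)) - 2873 = (-2518 - 16*34) - 2873 = (-2518 - 544) - 2873 = -3062 - 2873 = -5935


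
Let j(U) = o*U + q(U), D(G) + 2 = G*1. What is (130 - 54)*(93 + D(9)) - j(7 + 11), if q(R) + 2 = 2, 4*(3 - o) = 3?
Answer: 15119/2 ≈ 7559.5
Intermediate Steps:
o = 9/4 (o = 3 - ¼*3 = 3 - ¾ = 9/4 ≈ 2.2500)
D(G) = -2 + G (D(G) = -2 + G*1 = -2 + G)
q(R) = 0 (q(R) = -2 + 2 = 0)
j(U) = 9*U/4 (j(U) = 9*U/4 + 0 = 9*U/4)
(130 - 54)*(93 + D(9)) - j(7 + 11) = (130 - 54)*(93 + (-2 + 9)) - 9*(7 + 11)/4 = 76*(93 + 7) - 9*18/4 = 76*100 - 1*81/2 = 7600 - 81/2 = 15119/2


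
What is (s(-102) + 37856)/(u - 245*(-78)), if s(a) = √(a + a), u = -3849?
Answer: 37856/15261 + 2*I*√51/15261 ≈ 2.4806 + 0.00093591*I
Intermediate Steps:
s(a) = √2*√a (s(a) = √(2*a) = √2*√a)
(s(-102) + 37856)/(u - 245*(-78)) = (√2*√(-102) + 37856)/(-3849 - 245*(-78)) = (√2*(I*√102) + 37856)/(-3849 + 19110) = (2*I*√51 + 37856)/15261 = (37856 + 2*I*√51)*(1/15261) = 37856/15261 + 2*I*√51/15261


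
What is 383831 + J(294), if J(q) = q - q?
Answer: 383831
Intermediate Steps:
J(q) = 0
383831 + J(294) = 383831 + 0 = 383831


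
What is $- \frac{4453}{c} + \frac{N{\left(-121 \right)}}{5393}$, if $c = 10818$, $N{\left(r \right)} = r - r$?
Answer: $- \frac{4453}{10818} \approx -0.41163$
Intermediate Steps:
$N{\left(r \right)} = 0$
$- \frac{4453}{c} + \frac{N{\left(-121 \right)}}{5393} = - \frac{4453}{10818} + \frac{0}{5393} = \left(-4453\right) \frac{1}{10818} + 0 \cdot \frac{1}{5393} = - \frac{4453}{10818} + 0 = - \frac{4453}{10818}$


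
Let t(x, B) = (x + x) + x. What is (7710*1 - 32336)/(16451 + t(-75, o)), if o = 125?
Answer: -1759/1159 ≈ -1.5177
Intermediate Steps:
t(x, B) = 3*x (t(x, B) = 2*x + x = 3*x)
(7710*1 - 32336)/(16451 + t(-75, o)) = (7710*1 - 32336)/(16451 + 3*(-75)) = (7710 - 32336)/(16451 - 225) = -24626/16226 = -24626*1/16226 = -1759/1159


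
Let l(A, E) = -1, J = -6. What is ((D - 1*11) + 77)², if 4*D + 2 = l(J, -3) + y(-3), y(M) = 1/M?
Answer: 152881/36 ≈ 4246.7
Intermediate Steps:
D = -⅚ (D = -½ + (-1 + 1/(-3))/4 = -½ + (-1 - ⅓)/4 = -½ + (¼)*(-4/3) = -½ - ⅓ = -⅚ ≈ -0.83333)
((D - 1*11) + 77)² = ((-⅚ - 1*11) + 77)² = ((-⅚ - 11) + 77)² = (-71/6 + 77)² = (391/6)² = 152881/36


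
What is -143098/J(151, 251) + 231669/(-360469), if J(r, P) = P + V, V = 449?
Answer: -25872280631/126164150 ≈ -205.07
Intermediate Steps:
J(r, P) = 449 + P (J(r, P) = P + 449 = 449 + P)
-143098/J(151, 251) + 231669/(-360469) = -143098/(449 + 251) + 231669/(-360469) = -143098/700 + 231669*(-1/360469) = -143098*1/700 - 231669/360469 = -71549/350 - 231669/360469 = -25872280631/126164150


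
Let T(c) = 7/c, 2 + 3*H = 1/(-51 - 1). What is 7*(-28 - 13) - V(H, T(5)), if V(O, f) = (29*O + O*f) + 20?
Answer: -3725/13 ≈ -286.54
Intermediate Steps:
H = -35/52 (H = -⅔ + 1/(3*(-51 - 1)) = -⅔ + (⅓)/(-52) = -⅔ + (⅓)*(-1/52) = -⅔ - 1/156 = -35/52 ≈ -0.67308)
V(O, f) = 20 + 29*O + O*f
7*(-28 - 13) - V(H, T(5)) = 7*(-28 - 13) - (20 + 29*(-35/52) - 245/(52*5)) = 7*(-41) - (20 - 1015/52 - 245/(52*5)) = -287 - (20 - 1015/52 - 35/52*7/5) = -287 - (20 - 1015/52 - 49/52) = -287 - 1*(-6/13) = -287 + 6/13 = -3725/13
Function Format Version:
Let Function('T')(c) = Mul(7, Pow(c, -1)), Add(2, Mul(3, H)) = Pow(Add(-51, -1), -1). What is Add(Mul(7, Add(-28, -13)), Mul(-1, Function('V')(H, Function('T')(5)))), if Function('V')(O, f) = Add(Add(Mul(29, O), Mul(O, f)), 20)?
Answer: Rational(-3725, 13) ≈ -286.54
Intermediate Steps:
H = Rational(-35, 52) (H = Add(Rational(-2, 3), Mul(Rational(1, 3), Pow(Add(-51, -1), -1))) = Add(Rational(-2, 3), Mul(Rational(1, 3), Pow(-52, -1))) = Add(Rational(-2, 3), Mul(Rational(1, 3), Rational(-1, 52))) = Add(Rational(-2, 3), Rational(-1, 156)) = Rational(-35, 52) ≈ -0.67308)
Function('V')(O, f) = Add(20, Mul(29, O), Mul(O, f))
Add(Mul(7, Add(-28, -13)), Mul(-1, Function('V')(H, Function('T')(5)))) = Add(Mul(7, Add(-28, -13)), Mul(-1, Add(20, Mul(29, Rational(-35, 52)), Mul(Rational(-35, 52), Mul(7, Pow(5, -1)))))) = Add(Mul(7, -41), Mul(-1, Add(20, Rational(-1015, 52), Mul(Rational(-35, 52), Mul(7, Rational(1, 5)))))) = Add(-287, Mul(-1, Add(20, Rational(-1015, 52), Mul(Rational(-35, 52), Rational(7, 5))))) = Add(-287, Mul(-1, Add(20, Rational(-1015, 52), Rational(-49, 52)))) = Add(-287, Mul(-1, Rational(-6, 13))) = Add(-287, Rational(6, 13)) = Rational(-3725, 13)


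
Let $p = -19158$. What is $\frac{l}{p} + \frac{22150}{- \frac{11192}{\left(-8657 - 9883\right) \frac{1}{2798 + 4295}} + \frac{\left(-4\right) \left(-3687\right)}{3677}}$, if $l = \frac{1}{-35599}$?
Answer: $\frac{128728607333621952179}{24907830131559005418} \approx 5.1682$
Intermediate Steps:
$l = - \frac{1}{35599} \approx -2.8091 \cdot 10^{-5}$
$\frac{l}{p} + \frac{22150}{- \frac{11192}{\left(-8657 - 9883\right) \frac{1}{2798 + 4295}} + \frac{\left(-4\right) \left(-3687\right)}{3677}} = - \frac{1}{35599 \left(-19158\right)} + \frac{22150}{- \frac{11192}{\left(-8657 - 9883\right) \frac{1}{2798 + 4295}} + \frac{\left(-4\right) \left(-3687\right)}{3677}} = \left(- \frac{1}{35599}\right) \left(- \frac{1}{19158}\right) + \frac{22150}{- \frac{11192}{\left(-18540\right) \frac{1}{7093}} + 14748 \cdot \frac{1}{3677}} = \frac{1}{682005642} + \frac{22150}{- \frac{11192}{\left(-18540\right) \frac{1}{7093}} + \frac{14748}{3677}} = \frac{1}{682005642} + \frac{22150}{- \frac{11192}{- \frac{18540}{7093}} + \frac{14748}{3677}} = \frac{1}{682005642} + \frac{22150}{\left(-11192\right) \left(- \frac{7093}{18540}\right) + \frac{14748}{3677}} = \frac{1}{682005642} + \frac{22150}{\frac{19846214}{4635} + \frac{14748}{3677}} = \frac{1}{682005642} + \frac{22150}{\frac{73042885858}{17042895}} = \frac{1}{682005642} + 22150 \cdot \frac{17042895}{73042885858} = \frac{1}{682005642} + \frac{188750062125}{36521442929} = \frac{128728607333621952179}{24907830131559005418}$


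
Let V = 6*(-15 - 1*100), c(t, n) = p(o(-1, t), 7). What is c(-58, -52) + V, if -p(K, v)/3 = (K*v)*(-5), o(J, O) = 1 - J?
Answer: -480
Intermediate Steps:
p(K, v) = 15*K*v (p(K, v) = -3*K*v*(-5) = -(-15)*K*v = 15*K*v)
c(t, n) = 210 (c(t, n) = 15*(1 - 1*(-1))*7 = 15*(1 + 1)*7 = 15*2*7 = 210)
V = -690 (V = 6*(-15 - 100) = 6*(-115) = -690)
c(-58, -52) + V = 210 - 690 = -480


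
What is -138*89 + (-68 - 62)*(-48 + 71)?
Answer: -15272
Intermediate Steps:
-138*89 + (-68 - 62)*(-48 + 71) = -12282 - 130*23 = -12282 - 2990 = -15272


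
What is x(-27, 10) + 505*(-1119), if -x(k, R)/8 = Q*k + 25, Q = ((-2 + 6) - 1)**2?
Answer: -563351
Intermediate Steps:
Q = 9 (Q = (4 - 1)**2 = 3**2 = 9)
x(k, R) = -200 - 72*k (x(k, R) = -8*(9*k + 25) = -8*(25 + 9*k) = -200 - 72*k)
x(-27, 10) + 505*(-1119) = (-200 - 72*(-27)) + 505*(-1119) = (-200 + 1944) - 565095 = 1744 - 565095 = -563351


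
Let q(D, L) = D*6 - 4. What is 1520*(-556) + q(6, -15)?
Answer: -845088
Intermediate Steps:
q(D, L) = -4 + 6*D (q(D, L) = 6*D - 4 = -4 + 6*D)
1520*(-556) + q(6, -15) = 1520*(-556) + (-4 + 6*6) = -845120 + (-4 + 36) = -845120 + 32 = -845088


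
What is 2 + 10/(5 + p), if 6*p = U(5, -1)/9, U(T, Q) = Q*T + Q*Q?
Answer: 536/133 ≈ 4.0301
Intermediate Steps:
U(T, Q) = Q² + Q*T (U(T, Q) = Q*T + Q² = Q² + Q*T)
p = -2/27 (p = (-(-1 + 5)/9)/6 = (-1*4*(⅑))/6 = (-4*⅑)/6 = (⅙)*(-4/9) = -2/27 ≈ -0.074074)
2 + 10/(5 + p) = 2 + 10/(5 - 2/27) = 2 + 10/(133/27) = 2 + (27/133)*10 = 2 + 270/133 = 536/133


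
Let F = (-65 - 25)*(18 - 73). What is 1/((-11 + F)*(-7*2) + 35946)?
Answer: -1/33200 ≈ -3.0120e-5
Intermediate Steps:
F = 4950 (F = -90*(-55) = 4950)
1/((-11 + F)*(-7*2) + 35946) = 1/((-11 + 4950)*(-7*2) + 35946) = 1/(4939*(-14) + 35946) = 1/(-69146 + 35946) = 1/(-33200) = -1/33200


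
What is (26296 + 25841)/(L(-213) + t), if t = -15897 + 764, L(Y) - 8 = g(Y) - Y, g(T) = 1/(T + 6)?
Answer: -10792359/3086785 ≈ -3.4963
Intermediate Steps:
g(T) = 1/(6 + T)
L(Y) = 8 + 1/(6 + Y) - Y (L(Y) = 8 + (1/(6 + Y) - Y) = 8 + 1/(6 + Y) - Y)
t = -15133
(26296 + 25841)/(L(-213) + t) = (26296 + 25841)/((1 + (6 - 213)*(8 - 1*(-213)))/(6 - 213) - 15133) = 52137/((1 - 207*(8 + 213))/(-207) - 15133) = 52137/(-(1 - 207*221)/207 - 15133) = 52137/(-(1 - 45747)/207 - 15133) = 52137/(-1/207*(-45746) - 15133) = 52137/(45746/207 - 15133) = 52137/(-3086785/207) = 52137*(-207/3086785) = -10792359/3086785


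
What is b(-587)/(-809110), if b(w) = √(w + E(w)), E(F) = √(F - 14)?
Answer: -√(-587 + I*√601)/809110 ≈ -6.2515e-7 - 2.9951e-5*I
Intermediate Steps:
E(F) = √(-14 + F)
b(w) = √(w + √(-14 + w))
b(-587)/(-809110) = √(-587 + √(-14 - 587))/(-809110) = √(-587 + √(-601))*(-1/809110) = √(-587 + I*√601)*(-1/809110) = -√(-587 + I*√601)/809110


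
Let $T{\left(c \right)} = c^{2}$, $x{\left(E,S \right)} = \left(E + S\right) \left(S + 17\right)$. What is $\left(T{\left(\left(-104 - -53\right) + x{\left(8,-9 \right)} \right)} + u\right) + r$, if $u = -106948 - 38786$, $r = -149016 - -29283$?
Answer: $-261986$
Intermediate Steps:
$x{\left(E,S \right)} = \left(17 + S\right) \left(E + S\right)$ ($x{\left(E,S \right)} = \left(E + S\right) \left(17 + S\right) = \left(17 + S\right) \left(E + S\right)$)
$r = -119733$ ($r = -149016 + 29283 = -119733$)
$u = -145734$ ($u = -106948 - 38786 = -145734$)
$\left(T{\left(\left(-104 - -53\right) + x{\left(8,-9 \right)} \right)} + u\right) + r = \left(\left(\left(-104 - -53\right) + \left(\left(-9\right)^{2} + 17 \cdot 8 + 17 \left(-9\right) + 8 \left(-9\right)\right)\right)^{2} - 145734\right) - 119733 = \left(\left(\left(-104 + 53\right) + \left(81 + 136 - 153 - 72\right)\right)^{2} - 145734\right) - 119733 = \left(\left(-51 - 8\right)^{2} - 145734\right) - 119733 = \left(\left(-59\right)^{2} - 145734\right) - 119733 = \left(3481 - 145734\right) - 119733 = -142253 - 119733 = -261986$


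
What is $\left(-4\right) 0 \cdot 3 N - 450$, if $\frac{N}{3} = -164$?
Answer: $-450$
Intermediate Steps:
$N = -492$ ($N = 3 \left(-164\right) = -492$)
$\left(-4\right) 0 \cdot 3 N - 450 = \left(-4\right) 0 \cdot 3 \left(-492\right) - 450 = 0 \cdot 3 \left(-492\right) - 450 = 0 \left(-492\right) - 450 = 0 - 450 = -450$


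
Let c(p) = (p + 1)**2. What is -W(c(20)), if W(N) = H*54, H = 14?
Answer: -756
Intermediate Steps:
c(p) = (1 + p)**2
W(N) = 756 (W(N) = 14*54 = 756)
-W(c(20)) = -1*756 = -756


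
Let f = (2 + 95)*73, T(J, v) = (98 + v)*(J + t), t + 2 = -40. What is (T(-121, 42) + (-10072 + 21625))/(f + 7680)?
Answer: -11267/14761 ≈ -0.76330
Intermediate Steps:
t = -42 (t = -2 - 40 = -42)
T(J, v) = (-42 + J)*(98 + v) (T(J, v) = (98 + v)*(J - 42) = (98 + v)*(-42 + J) = (-42 + J)*(98 + v))
f = 7081 (f = 97*73 = 7081)
(T(-121, 42) + (-10072 + 21625))/(f + 7680) = ((-4116 - 42*42 + 98*(-121) - 121*42) + (-10072 + 21625))/(7081 + 7680) = ((-4116 - 1764 - 11858 - 5082) + 11553)/14761 = (-22820 + 11553)*(1/14761) = -11267*1/14761 = -11267/14761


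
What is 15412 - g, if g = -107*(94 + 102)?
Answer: 36384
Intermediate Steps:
g = -20972 (g = -107*196 = -20972)
15412 - g = 15412 - 1*(-20972) = 15412 + 20972 = 36384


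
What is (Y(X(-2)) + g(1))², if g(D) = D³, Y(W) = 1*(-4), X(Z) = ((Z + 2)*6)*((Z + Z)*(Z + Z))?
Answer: 9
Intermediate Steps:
X(Z) = 4*Z²*(12 + 6*Z) (X(Z) = ((2 + Z)*6)*((2*Z)*(2*Z)) = (12 + 6*Z)*(4*Z²) = 4*Z²*(12 + 6*Z))
Y(W) = -4
(Y(X(-2)) + g(1))² = (-4 + 1³)² = (-4 + 1)² = (-3)² = 9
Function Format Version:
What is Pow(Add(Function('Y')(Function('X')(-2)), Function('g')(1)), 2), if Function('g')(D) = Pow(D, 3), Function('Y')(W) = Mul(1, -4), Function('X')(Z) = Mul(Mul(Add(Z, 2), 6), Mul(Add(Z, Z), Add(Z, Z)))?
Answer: 9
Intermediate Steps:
Function('X')(Z) = Mul(4, Pow(Z, 2), Add(12, Mul(6, Z))) (Function('X')(Z) = Mul(Mul(Add(2, Z), 6), Mul(Mul(2, Z), Mul(2, Z))) = Mul(Add(12, Mul(6, Z)), Mul(4, Pow(Z, 2))) = Mul(4, Pow(Z, 2), Add(12, Mul(6, Z))))
Function('Y')(W) = -4
Pow(Add(Function('Y')(Function('X')(-2)), Function('g')(1)), 2) = Pow(Add(-4, Pow(1, 3)), 2) = Pow(Add(-4, 1), 2) = Pow(-3, 2) = 9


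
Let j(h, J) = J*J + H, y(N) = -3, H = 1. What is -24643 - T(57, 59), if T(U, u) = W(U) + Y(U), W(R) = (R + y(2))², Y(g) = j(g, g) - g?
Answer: -30752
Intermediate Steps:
j(h, J) = 1 + J² (j(h, J) = J*J + 1 = J² + 1 = 1 + J²)
Y(g) = 1 + g² - g (Y(g) = (1 + g²) - g = 1 + g² - g)
W(R) = (-3 + R)² (W(R) = (R - 3)² = (-3 + R)²)
T(U, u) = 1 + U² + (-3 + U)² - U (T(U, u) = (-3 + U)² + (1 + U² - U) = 1 + U² + (-3 + U)² - U)
-24643 - T(57, 59) = -24643 - (10 - 7*57 + 2*57²) = -24643 - (10 - 399 + 2*3249) = -24643 - (10 - 399 + 6498) = -24643 - 1*6109 = -24643 - 6109 = -30752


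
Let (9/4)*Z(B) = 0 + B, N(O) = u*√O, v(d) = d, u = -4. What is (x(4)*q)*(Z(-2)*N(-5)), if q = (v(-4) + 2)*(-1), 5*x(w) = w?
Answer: 256*I*√5/45 ≈ 12.721*I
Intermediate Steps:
N(O) = -4*√O
x(w) = w/5
Z(B) = 4*B/9 (Z(B) = 4*(0 + B)/9 = 4*B/9)
q = 2 (q = (-4 + 2)*(-1) = -2*(-1) = 2)
(x(4)*q)*(Z(-2)*N(-5)) = (((⅕)*4)*2)*(((4/9)*(-2))*(-4*I*√5)) = ((⅘)*2)*(-(-32)*I*√5/9) = 8*(-(-32)*I*√5/9)/5 = 8*(32*I*√5/9)/5 = 256*I*√5/45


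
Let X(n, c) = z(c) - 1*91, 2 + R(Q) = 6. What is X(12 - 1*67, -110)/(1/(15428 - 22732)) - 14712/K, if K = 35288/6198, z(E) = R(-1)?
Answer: 2791563006/4411 ≈ 6.3286e+5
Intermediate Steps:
R(Q) = 4 (R(Q) = -2 + 6 = 4)
z(E) = 4
X(n, c) = -87 (X(n, c) = 4 - 1*91 = 4 - 91 = -87)
K = 17644/3099 (K = 35288*(1/6198) = 17644/3099 ≈ 5.6935)
X(12 - 1*67, -110)/(1/(15428 - 22732)) - 14712/K = -87/(1/(15428 - 22732)) - 14712/17644/3099 = -87/(1/(-7304)) - 14712*3099/17644 = -87/(-1/7304) - 11398122/4411 = -87*(-7304) - 11398122/4411 = 635448 - 11398122/4411 = 2791563006/4411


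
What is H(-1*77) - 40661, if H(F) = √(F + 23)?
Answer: -40661 + 3*I*√6 ≈ -40661.0 + 7.3485*I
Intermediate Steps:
H(F) = √(23 + F)
H(-1*77) - 40661 = √(23 - 1*77) - 40661 = √(23 - 77) - 40661 = √(-54) - 40661 = 3*I*√6 - 40661 = -40661 + 3*I*√6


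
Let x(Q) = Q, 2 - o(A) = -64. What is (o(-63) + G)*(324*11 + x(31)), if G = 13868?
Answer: 50092730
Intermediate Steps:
o(A) = 66 (o(A) = 2 - 1*(-64) = 2 + 64 = 66)
(o(-63) + G)*(324*11 + x(31)) = (66 + 13868)*(324*11 + 31) = 13934*(3564 + 31) = 13934*3595 = 50092730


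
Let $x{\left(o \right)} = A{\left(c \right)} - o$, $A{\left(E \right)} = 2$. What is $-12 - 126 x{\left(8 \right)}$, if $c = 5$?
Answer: $744$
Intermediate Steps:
$x{\left(o \right)} = 2 - o$
$-12 - 126 x{\left(8 \right)} = -12 - 126 \left(2 - 8\right) = -12 - -756 = -12 + 756 = 744$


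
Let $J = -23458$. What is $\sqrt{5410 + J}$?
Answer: $8 i \sqrt{282} \approx 134.34 i$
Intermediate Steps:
$\sqrt{5410 + J} = \sqrt{5410 - 23458} = \sqrt{-18048} = 8 i \sqrt{282}$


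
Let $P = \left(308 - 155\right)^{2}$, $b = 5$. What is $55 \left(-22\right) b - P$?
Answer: $-29459$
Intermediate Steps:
$P = 23409$ ($P = \left(308 + \left(-157 + 2\right)\right)^{2} = \left(308 - 155\right)^{2} = 153^{2} = 23409$)
$55 \left(-22\right) b - P = 55 \left(-22\right) 5 - 23409 = \left(-1210\right) 5 - 23409 = -6050 - 23409 = -29459$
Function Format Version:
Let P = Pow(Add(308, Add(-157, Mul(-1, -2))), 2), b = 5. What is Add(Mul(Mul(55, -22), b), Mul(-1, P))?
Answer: -29459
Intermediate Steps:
P = 23409 (P = Pow(Add(308, Add(-157, 2)), 2) = Pow(Add(308, -155), 2) = Pow(153, 2) = 23409)
Add(Mul(Mul(55, -22), b), Mul(-1, P)) = Add(Mul(Mul(55, -22), 5), Mul(-1, 23409)) = Add(Mul(-1210, 5), -23409) = Add(-6050, -23409) = -29459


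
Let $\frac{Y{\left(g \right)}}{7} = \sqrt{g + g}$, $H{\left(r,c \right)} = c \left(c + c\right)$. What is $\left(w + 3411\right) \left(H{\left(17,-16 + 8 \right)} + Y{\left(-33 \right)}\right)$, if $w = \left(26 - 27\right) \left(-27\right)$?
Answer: $440064 + 24066 i \sqrt{66} \approx 4.4006 \cdot 10^{5} + 1.9551 \cdot 10^{5} i$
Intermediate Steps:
$w = 27$ ($w = \left(-1\right) \left(-27\right) = 27$)
$H{\left(r,c \right)} = 2 c^{2}$ ($H{\left(r,c \right)} = c 2 c = 2 c^{2}$)
$Y{\left(g \right)} = 7 \sqrt{2} \sqrt{g}$ ($Y{\left(g \right)} = 7 \sqrt{g + g} = 7 \sqrt{2 g} = 7 \sqrt{2} \sqrt{g}$)
$\left(w + 3411\right) \left(H{\left(17,-16 + 8 \right)} + Y{\left(-33 \right)}\right) = \left(27 + 3411\right) \left(2 \left(-16 + 8\right)^{2} + 7 \sqrt{2} \sqrt{-33}\right) = 3438 \left(2 \left(-8\right)^{2} + 7 \sqrt{2} i \sqrt{33}\right) = 3438 \left(2 \cdot 64 + 7 i \sqrt{66}\right) = 3438 \left(128 + 7 i \sqrt{66}\right) = 440064 + 24066 i \sqrt{66}$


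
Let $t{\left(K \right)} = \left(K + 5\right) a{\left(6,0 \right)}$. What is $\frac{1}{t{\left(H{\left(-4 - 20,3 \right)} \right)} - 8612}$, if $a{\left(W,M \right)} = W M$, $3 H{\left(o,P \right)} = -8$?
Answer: $- \frac{1}{8612} \approx -0.00011612$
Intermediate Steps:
$H{\left(o,P \right)} = - \frac{8}{3}$ ($H{\left(o,P \right)} = \frac{1}{3} \left(-8\right) = - \frac{8}{3}$)
$a{\left(W,M \right)} = M W$
$t{\left(K \right)} = 0$ ($t{\left(K \right)} = \left(K + 5\right) 0 \cdot 6 = \left(5 + K\right) 0 = 0$)
$\frac{1}{t{\left(H{\left(-4 - 20,3 \right)} \right)} - 8612} = \frac{1}{0 - 8612} = \frac{1}{-8612} = - \frac{1}{8612}$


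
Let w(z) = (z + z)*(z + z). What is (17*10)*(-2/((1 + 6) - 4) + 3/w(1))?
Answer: 85/6 ≈ 14.167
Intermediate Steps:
w(z) = 4*z**2 (w(z) = (2*z)*(2*z) = 4*z**2)
(17*10)*(-2/((1 + 6) - 4) + 3/w(1)) = (17*10)*(-2/((1 + 6) - 4) + 3/((4*1**2))) = 170*(-2/(7 - 4) + 3/((4*1))) = 170*(-2/3 + 3/4) = 170*(1/12) = 85/6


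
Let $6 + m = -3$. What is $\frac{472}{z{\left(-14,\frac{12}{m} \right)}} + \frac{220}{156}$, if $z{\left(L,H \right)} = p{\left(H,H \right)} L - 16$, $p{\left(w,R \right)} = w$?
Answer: $\frac{6958}{39} \approx 178.41$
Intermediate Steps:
$m = -9$ ($m = -6 - 3 = -9$)
$z{\left(L,H \right)} = -16 + H L$ ($z{\left(L,H \right)} = H L - 16 = -16 + H L$)
$\frac{472}{z{\left(-14,\frac{12}{m} \right)}} + \frac{220}{156} = \frac{472}{-16 + \frac{12}{-9} \left(-14\right)} + \frac{220}{156} = \frac{472}{-16 + 12 \left(- \frac{1}{9}\right) \left(-14\right)} + 220 \cdot \frac{1}{156} = \frac{472}{-16 - - \frac{56}{3}} + \frac{55}{39} = \frac{472}{-16 + \frac{56}{3}} + \frac{55}{39} = \frac{472}{\frac{8}{3}} + \frac{55}{39} = 472 \cdot \frac{3}{8} + \frac{55}{39} = 177 + \frac{55}{39} = \frac{6958}{39}$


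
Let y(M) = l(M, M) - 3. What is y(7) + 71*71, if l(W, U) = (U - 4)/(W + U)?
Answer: 70535/14 ≈ 5038.2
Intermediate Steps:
l(W, U) = (-4 + U)/(U + W)
y(M) = -3 + (-4 + M)/(2*M) (y(M) = (-4 + M)/(M + M) - 3 = (-4 + M)/((2*M)) - 3 = (1/(2*M))*(-4 + M) - 3 = (-4 + M)/(2*M) - 3 = -3 + (-4 + M)/(2*M))
y(7) + 71*71 = (-5/2 - 2/7) + 71*71 = (-5/2 - 2*⅐) + 5041 = (-5/2 - 2/7) + 5041 = -39/14 + 5041 = 70535/14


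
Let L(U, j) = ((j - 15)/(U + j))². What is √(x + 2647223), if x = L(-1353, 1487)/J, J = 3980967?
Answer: √188329037981969633065215/266724789 ≈ 1627.0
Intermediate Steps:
L(U, j) = (-15 + j)²/(U + j)² (L(U, j) = ((-15 + j)/(U + j))² = (-15 + j)²/(U + j)²)
x = 541696/17870560863 (x = ((-15 + 1487)²/(-1353 + 1487)²)/3980967 = (1472²/134²)*(1/3980967) = (2166784*(1/17956))*(1/3980967) = (541696/4489)*(1/3980967) = 541696/17870560863 ≈ 3.0312e-5)
√(x + 2647223) = √(541696/17870560863 + 2647223) = √(47307359739975145/17870560863) = √188329037981969633065215/266724789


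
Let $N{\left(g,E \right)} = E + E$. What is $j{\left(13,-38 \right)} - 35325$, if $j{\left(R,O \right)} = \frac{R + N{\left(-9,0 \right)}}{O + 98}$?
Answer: $- \frac{2119487}{60} \approx -35325.0$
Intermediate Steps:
$N{\left(g,E \right)} = 2 E$
$j{\left(R,O \right)} = \frac{R}{98 + O}$ ($j{\left(R,O \right)} = \frac{R + 2 \cdot 0}{O + 98} = \frac{R + 0}{98 + O} = \frac{R}{98 + O}$)
$j{\left(13,-38 \right)} - 35325 = \frac{13}{98 - 38} - 35325 = \frac{13}{60} - 35325 = - \frac{2119487}{60}$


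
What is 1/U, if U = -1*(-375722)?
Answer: 1/375722 ≈ 2.6615e-6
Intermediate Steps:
U = 375722
1/U = 1/375722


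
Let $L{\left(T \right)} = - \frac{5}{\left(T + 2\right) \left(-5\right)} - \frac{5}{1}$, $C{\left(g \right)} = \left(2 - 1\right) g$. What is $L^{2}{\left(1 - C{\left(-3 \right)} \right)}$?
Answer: $\frac{841}{36} \approx 23.361$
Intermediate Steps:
$C{\left(g \right)} = g$ ($C{\left(g \right)} = 1 g = g$)
$L{\left(T \right)} = -5 - \frac{5}{-10 - 5 T}$ ($L{\left(T \right)} = - \frac{5}{\left(2 + T\right) \left(-5\right)} - 5 = - \frac{5}{-10 - 5 T} - 5 = -5 - \frac{5}{-10 - 5 T}$)
$L^{2}{\left(1 - C{\left(-3 \right)} \right)} = \left(\frac{-9 - 5 \left(1 - -3\right)}{2 + \left(1 - -3\right)}\right)^{2} = \left(\frac{-9 - 5 \left(1 + 3\right)}{2 + \left(1 + 3\right)}\right)^{2} = \left(\frac{-9 - 20}{2 + 4}\right)^{2} = \left(\frac{-9 - 20}{6}\right)^{2} = \left(\frac{1}{6} \left(-29\right)\right)^{2} = \left(- \frac{29}{6}\right)^{2} = \frac{841}{36}$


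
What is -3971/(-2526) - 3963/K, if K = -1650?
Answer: 1380224/347325 ≈ 3.9739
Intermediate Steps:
-3971/(-2526) - 3963/K = -3971/(-2526) - 3963/(-1650) = -3971*(-1/2526) - 3963*(-1/1650) = 3971/2526 + 1321/550 = 1380224/347325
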